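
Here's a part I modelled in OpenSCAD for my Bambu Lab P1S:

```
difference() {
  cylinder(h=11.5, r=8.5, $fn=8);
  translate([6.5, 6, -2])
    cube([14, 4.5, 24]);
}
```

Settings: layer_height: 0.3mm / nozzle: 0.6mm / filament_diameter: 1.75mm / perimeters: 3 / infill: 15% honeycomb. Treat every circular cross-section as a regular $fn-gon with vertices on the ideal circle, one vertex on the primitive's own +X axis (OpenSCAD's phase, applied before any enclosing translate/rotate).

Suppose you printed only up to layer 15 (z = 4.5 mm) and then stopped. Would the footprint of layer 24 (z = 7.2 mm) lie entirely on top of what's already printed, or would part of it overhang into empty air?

Compare the two slices. At z = 4.5: the r=8.5 cylinder gives a regular 8-gon of circumradius 8.5 (constant along its height) (area = (8/2)·8.500²·sin(360°/8) = 204.35 mm²); the cube at (6.5, 6) is present — its section is the full 14×4.5 rectangle (area 63.00 mm²); Taking the first minus the rest: starting from the r=8.5 cylinder (204.35 mm²), the 14×4.5 cube at (6.5, 6) misses the remaining region (no effect) — area = 204.35 mm². At z = 7.2: the r=8.5 cylinder contributes a regular 8-gon of circumradius 8.5 (area = (8/2)·8.500²·sin(360°/8) = 204.35 mm²); the cube at (6.5, 6) is present — its section is the full 14×4.5 rectangle (area 63.00 mm²); Subtracting the remaining from the first: starting from the r=8.5 cylinder (204.35 mm²), the 14×4.5 cube at (6.5, 6) misses the remaining region (no effect) — area = 204.35 mm². Checking containment: the cross-section at z = 7.2 is a subset of the cross-section at z = 4.5.

entirely on top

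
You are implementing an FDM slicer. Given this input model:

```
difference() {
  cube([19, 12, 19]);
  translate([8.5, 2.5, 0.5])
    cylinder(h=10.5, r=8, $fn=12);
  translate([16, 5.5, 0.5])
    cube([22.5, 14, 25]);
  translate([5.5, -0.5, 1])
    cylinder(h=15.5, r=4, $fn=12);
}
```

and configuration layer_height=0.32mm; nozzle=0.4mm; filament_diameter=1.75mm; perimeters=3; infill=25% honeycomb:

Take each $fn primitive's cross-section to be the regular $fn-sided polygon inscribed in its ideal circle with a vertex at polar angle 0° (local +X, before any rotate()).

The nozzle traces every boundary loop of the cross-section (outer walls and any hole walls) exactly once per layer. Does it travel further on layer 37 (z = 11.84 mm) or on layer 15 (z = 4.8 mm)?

Layer 37 (z = 11.84): the 19×12 cube contributes its full rectangle (perimeter 62.00 mm); the cylinder at (8.5, 2.5) is absent (z outside [0.5, 11]); the 22.5×14 cube at (16, 5.5) contributes its full rectangle (perimeter 73.00 mm); the r=4 cylinder at (5.5, -0.5) contributes a regular 12-gon of circumradius 4 (perimeter = 2·12·4.000·sin(180°/12) = 24.85 mm); Taking the first minus the rest: starting from the 19×12 cube, the 22.5×14 cube at (16, 5.5) partially overlaps it — only the 19.50 mm² overlap (of its 315.00 mm²) is removed, clipping the outline; the r=4 cylinder at (5.5, -0.5) partially overlaps it — only the 20.07 mm² overlap (of its 48.00 mm²) is removed, clipping the outline — boundary = 65.66 mm. So its perimeter = 65.66 mm. Layer 15 (z = 4.8): the 19×12 cube contributes its full rectangle (perimeter 62.00 mm); the r=8 cylinder at (8.5, 2.5) gives a regular 12-gon of circumradius 8 (constant along its height) (perimeter = 2·12·8.000·sin(180°/12) = 49.69 mm); the cube at (16, 5.5) is present — its section is the full 22.5×14 rectangle (perimeter 73.00 mm); the r=4 cylinder at (5.5, -0.5) gives a regular 12-gon of circumradius 4 (constant along its height) (perimeter = 2·12·4.000·sin(180°/12) = 24.85 mm); Subtracting the remaining from the first: starting from the 19×12 cube, the r=8 cylinder at (8.5, 2.5) partially overlaps it — only the 134.33 mm² overlap (of its 192.00 mm²) is removed, clipping the outline; the 22.5×14 cube at (16, 5.5) partially overlaps it — only the 19.50 mm² overlap (of its 315.00 mm²) is removed, clipping the outline; the r=4 cylinder at (5.5, -0.5) misses the remaining region (no effect) — boundary = 77.36 mm. So its perimeter = 77.36 mm. Layer 15 is larger (77.36 vs 65.66 mm).

layer 15 (z = 4.8 mm)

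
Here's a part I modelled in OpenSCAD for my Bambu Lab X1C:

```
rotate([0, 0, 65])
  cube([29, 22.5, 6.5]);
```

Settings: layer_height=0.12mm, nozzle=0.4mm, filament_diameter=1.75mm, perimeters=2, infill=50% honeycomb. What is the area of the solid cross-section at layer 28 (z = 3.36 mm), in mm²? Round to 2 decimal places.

At z = 3.36 mm: the cube (footprint 29×22.5) is included at this height (area 652.50 mm²); (whole slice rotated 65° about Z — lengths, areas and connectivity unchanged). Overall, the cross-section is a single solid region. Net area = 652.50 mm².

652.50 mm²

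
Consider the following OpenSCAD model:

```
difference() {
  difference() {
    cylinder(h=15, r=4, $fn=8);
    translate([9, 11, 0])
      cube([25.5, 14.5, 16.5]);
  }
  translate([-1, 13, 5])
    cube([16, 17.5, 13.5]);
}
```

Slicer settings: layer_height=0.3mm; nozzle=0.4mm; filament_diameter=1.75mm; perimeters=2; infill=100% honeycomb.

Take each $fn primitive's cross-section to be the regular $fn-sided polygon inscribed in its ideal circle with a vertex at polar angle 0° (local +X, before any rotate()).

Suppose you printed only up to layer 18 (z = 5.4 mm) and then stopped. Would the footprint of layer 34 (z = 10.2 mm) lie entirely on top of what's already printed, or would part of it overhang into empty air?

Compare the two slices. At z = 5.4: the r=4 cylinder gives a regular 8-gon of circumradius 4 (constant along its height) (area = (8/2)·4.000²·sin(360°/8) = 45.25 mm²); the cube at (9, 11) is present — its section is the full 25.5×14.5 rectangle (area 369.75 mm²); After the difference (first − rest): starting from the r=4 cylinder (45.25 mm²), the 25.5×14.5 cube at (9, 11) misses the remaining region (no effect) — area = 45.25 mm²; the 16×17.5 cube at (-1, 13) contributes its full rectangle (area 280.00 mm²); After the difference (first − rest): starting from that combined region (45.25 mm²), the 16×17.5 cube at (-1, 13) misses the remaining region (no effect) — area = 45.25 mm². At z = 10.2: the r=4 cylinder contributes a regular 8-gon of circumradius 4 (area = (8/2)·4.000²·sin(360°/8) = 45.25 mm²); the 25.5×14.5 cube at (9, 11) contributes its full rectangle (area 369.75 mm²); Subtracting the remaining from the first: starting from the r=4 cylinder (45.25 mm²), the 25.5×14.5 cube at (9, 11) misses the remaining region (no effect) — area = 45.25 mm²; the cube at (-1, 13) is present — its section is the full 16×17.5 rectangle (area 280.00 mm²); Taking the first minus the rest: starting from that combined region (45.25 mm²), the 16×17.5 cube at (-1, 13) misses the remaining region (no effect) — area = 45.25 mm². Checking containment: the cross-section at z = 10.2 is a subset of the cross-section at z = 5.4.

entirely on top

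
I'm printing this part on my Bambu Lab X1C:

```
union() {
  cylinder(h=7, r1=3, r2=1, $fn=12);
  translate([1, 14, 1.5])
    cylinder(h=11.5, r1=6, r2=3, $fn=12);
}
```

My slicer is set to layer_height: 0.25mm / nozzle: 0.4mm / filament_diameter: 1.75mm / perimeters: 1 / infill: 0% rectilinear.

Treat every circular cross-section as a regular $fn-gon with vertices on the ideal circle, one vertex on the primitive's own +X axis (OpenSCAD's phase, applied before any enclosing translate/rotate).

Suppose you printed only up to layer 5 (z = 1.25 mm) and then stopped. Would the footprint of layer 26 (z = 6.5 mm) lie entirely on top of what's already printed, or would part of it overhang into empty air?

Compare the two slices. At z = 1.25: the cone contributes a regular 12-gon of circumradius 2.643 (interpolated between r1=3 and r2=1 at t=0.179) (area = (12/2)·2.643²·sin(360°/12) = 20.95 mm²); the cone at (1, 14) is absent (z outside [1.5, 13]); Taking the union: only the cone is present, so the union is just that shape — area = 20.95 mm². At z = 6.5: the cone (r1=3→r2=1) has section circumradius 1.143 here — a regular 12-gon (area = (12/2)·1.143²·sin(360°/12) = 3.92 mm²); the cone at (1, 14) (r1=6→r2=3) has section circumradius 4.696 here — a regular 12-gon (area = (12/2)·4.696²·sin(360°/12) = 66.15 mm²); Merging all regions: the 2 present regions are separate (no shared area or edge), so areas and boundary lengths simply add and each stays a separate island — area = 70.07 mm². Checking containment: at z = 6.5 the cross-section extends beyond the z = 1.25 cross-section by about 66.15 mm².

part overhangs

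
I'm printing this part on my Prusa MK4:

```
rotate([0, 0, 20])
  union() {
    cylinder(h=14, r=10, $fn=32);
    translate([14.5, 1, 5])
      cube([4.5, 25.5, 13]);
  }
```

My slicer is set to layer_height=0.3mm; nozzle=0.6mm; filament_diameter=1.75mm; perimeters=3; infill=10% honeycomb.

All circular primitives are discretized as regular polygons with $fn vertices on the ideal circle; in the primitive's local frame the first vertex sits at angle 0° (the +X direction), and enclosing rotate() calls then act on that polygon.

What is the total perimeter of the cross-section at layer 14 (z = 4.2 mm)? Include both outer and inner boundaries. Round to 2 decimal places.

62.73 mm

At z = 4.2 mm: the cylinder: section is a regular 32-gon, circumradius r=10 (perimeter = 2·32·10.000·sin(180°/32) = 62.73 mm); the cube at (14.5, 1) does not reach this height (z outside [5, 18]); Merging all regions: only the r=10 cylinder is present, so the union is just that shape — boundary = 62.73 mm; (rotated 20° about Z; rotation is an isometry so areas/perimeters/island counts are preserved). Overall, the cross-section is a single solid region. Total boundary length (outer) = 62.73 mm.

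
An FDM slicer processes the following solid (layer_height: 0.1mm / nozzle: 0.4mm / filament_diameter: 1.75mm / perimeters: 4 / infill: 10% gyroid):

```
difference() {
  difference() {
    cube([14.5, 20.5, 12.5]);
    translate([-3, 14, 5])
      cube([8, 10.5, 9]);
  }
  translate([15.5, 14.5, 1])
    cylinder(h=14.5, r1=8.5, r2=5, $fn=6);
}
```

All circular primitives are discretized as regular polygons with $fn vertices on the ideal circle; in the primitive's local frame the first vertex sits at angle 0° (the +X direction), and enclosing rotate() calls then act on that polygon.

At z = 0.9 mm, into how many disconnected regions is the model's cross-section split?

At z = 0.9 mm: the cube is present — its section is the full 14.5×20.5 rectangle; the cube at (-3, 14) is absent (z outside [5, 14]); After the difference (first − rest): none of the subtracted shapes is present at this height, so the 14.5×20.5 cube is unchanged — 1 connected region; the cone at (15.5, 14.5) is not intersected at this z (z outside [1, 15.5]); Subtracting the remaining from the first: none of the subtracted shapes is present at this height, so that combined region is unchanged — 1 connected region. The result has 1 disconnected region.

1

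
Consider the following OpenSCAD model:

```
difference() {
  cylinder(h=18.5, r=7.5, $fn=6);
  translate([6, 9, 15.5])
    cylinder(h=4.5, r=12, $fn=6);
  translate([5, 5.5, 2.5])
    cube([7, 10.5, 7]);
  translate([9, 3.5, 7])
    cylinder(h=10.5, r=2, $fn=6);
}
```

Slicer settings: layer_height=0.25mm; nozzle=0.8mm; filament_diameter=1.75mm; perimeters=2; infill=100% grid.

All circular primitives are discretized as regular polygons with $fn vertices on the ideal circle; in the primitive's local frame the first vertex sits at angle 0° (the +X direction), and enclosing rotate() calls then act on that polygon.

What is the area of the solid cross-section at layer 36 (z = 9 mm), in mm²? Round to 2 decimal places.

146.14 mm²

At z = 9 mm: the r=7.5 cylinder contributes a regular 6-gon of circumradius 7.5 (area = (6/2)·7.500²·sin(360°/6) = 146.14 mm²); the cylinder at (6, 9) is absent (z outside [15.5, 20]); the cube at (5, 5.5) (footprint 7×10.5) is included at this height (area 73.50 mm²); the r=2 cylinder at (9, 3.5) gives a regular 6-gon of circumradius 2 (constant along its height) (area = (6/2)·2.000²·sin(360°/6) = 10.39 mm²); Taking the first minus the rest: starting from the r=7.5 cylinder (146.14 mm²), the 7×10.5 cube at (5, 5.5) misses the remaining region (no effect); the r=2 cylinder at (9, 3.5) misses the remaining region (no effect) — area = 146.14 mm². Overall, the cross-section is a single solid region. Net area = 146.14 mm².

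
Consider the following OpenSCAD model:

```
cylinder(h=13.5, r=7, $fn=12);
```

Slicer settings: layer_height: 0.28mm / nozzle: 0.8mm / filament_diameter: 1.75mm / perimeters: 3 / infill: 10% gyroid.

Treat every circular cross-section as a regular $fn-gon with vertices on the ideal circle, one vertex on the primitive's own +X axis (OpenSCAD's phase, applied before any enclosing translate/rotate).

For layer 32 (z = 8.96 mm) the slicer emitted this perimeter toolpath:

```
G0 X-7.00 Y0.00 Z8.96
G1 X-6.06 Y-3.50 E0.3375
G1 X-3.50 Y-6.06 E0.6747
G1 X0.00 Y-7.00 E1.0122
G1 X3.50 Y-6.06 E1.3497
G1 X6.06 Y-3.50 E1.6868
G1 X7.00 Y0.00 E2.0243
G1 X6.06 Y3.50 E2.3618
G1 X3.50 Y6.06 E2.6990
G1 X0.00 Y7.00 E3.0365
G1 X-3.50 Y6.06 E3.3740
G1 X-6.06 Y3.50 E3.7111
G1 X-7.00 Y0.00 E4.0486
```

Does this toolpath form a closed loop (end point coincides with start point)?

yes

Start point (G0): (-7.00, 0.00). End point (last G1): the path returns to the start — closed.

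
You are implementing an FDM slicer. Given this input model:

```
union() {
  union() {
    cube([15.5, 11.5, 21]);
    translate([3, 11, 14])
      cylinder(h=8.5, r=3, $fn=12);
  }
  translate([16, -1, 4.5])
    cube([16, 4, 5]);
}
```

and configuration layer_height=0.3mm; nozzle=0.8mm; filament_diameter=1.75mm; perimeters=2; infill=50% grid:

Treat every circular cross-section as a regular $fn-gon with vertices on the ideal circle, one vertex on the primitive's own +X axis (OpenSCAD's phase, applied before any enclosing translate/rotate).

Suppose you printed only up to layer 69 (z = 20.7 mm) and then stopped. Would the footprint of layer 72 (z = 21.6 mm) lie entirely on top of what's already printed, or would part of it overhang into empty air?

entirely on top

Compare the two slices. At z = 20.7: the cube (footprint 15.5×11.5) is included at this height (area 178.25 mm²); the r=3 cylinder at (3, 11) contributes a regular 12-gon of circumradius 3 (area = (12/2)·3.000²·sin(360°/12) = 27.00 mm²); Merging all regions: the regions partially overlap — summed areas 205.25 mm² minus the doubly-counted overlap 16.43 mm² gives 188.82 mm² — area = 188.82 mm²; the cube at (16, -1) is absent (z outside [4.5, 9.5]); Combining (union): only that combined region is present, so the union is just that shape — area = 188.82 mm². At z = 21.6: the cube does not reach this height (z outside [0, 21]); the r=3 cylinder at (3, 11) contributes a regular 12-gon of circumradius 3 (area = (12/2)·3.000²·sin(360°/12) = 27.00 mm²); Combining (union): only the r=3 cylinder at (3, 11) is present, so the union is just that shape — area = 27.00 mm²; the cube at (16, -1) is absent (z outside [4.5, 9.5]); Combining (union): only the result so far is present, so the union is just that shape — area = 27.00 mm². Checking containment: the cross-section at z = 21.6 is a subset of the cross-section at z = 20.7.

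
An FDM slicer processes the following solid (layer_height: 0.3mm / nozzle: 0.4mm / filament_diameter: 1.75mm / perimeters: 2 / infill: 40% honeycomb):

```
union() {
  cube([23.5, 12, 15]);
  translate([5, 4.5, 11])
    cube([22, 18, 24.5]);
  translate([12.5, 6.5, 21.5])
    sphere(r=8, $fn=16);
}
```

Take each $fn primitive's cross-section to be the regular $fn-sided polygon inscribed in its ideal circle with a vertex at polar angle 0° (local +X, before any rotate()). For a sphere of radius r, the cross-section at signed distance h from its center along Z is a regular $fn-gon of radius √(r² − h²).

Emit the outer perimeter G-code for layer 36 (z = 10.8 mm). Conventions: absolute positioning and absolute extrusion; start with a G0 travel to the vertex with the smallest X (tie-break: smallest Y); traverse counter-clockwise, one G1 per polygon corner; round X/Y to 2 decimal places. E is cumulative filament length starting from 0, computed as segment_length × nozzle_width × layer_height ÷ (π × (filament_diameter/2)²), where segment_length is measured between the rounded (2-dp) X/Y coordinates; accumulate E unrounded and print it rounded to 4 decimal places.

At z = 10.8 mm: the cube (footprint 23.5×12) is included at this height; the cube at (5, 4.5) is not intersected at this z (z outside [11, 35.5]); the sphere at (12.5, 6.5) is absent (|z−center|=10.700 > r=8); Merging all regions: only the 23.5×12 cube is present, so the union is just that shape — 1 connected region. The outline is a single polygon with 4 vertices. Extrusion per mm of travel: 0.4 × 0.3 / (π × 0.875²) = 0.049890. Accumulating E over each segment gives final E = 3.5422.

G0 X0.00 Y0.00 Z10.80
G1 X23.50 Y0.00 E1.1724
G1 X23.50 Y12.00 E1.7711
G1 X0.00 Y12.00 E2.9435
G1 X0.00 Y0.00 E3.5422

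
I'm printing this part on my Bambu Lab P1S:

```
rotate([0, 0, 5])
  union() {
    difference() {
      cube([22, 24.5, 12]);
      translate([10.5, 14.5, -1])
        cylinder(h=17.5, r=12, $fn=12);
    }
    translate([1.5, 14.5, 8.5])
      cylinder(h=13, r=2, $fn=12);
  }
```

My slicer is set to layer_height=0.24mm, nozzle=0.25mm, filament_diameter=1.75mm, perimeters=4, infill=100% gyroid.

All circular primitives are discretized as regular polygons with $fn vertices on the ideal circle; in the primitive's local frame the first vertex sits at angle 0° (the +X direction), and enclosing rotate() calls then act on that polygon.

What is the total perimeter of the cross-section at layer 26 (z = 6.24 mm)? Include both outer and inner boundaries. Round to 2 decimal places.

110.84 mm

At z = 6.24 mm: the cube (footprint 22×24.5) is included at this height (perimeter 93.00 mm); the r=12 cylinder at (10.5, 14.5) contributes a regular 12-gon of circumradius 12 (perimeter = 2·12·12.000·sin(180°/12) = 74.54 mm); Taking the first minus the rest: starting from the 22×24.5 cube, the r=12 cylinder at (10.5, 14.5) partially overlaps it — only the 408.16 mm² overlap (of its 432.00 mm²) is removed, clipping the outline — boundary = 110.84 mm; the cylinder at (1.5, 14.5) does not reach this height (z outside [8.5, 21.5]); Merging all regions: only that combined region is present, so the union is just that shape — boundary = 110.84 mm; (whole slice rotated 5° about Z — lengths, areas and connectivity unchanged). Overall, the cross-section has 3 separate islands. Total boundary length (outer) = 110.84 mm.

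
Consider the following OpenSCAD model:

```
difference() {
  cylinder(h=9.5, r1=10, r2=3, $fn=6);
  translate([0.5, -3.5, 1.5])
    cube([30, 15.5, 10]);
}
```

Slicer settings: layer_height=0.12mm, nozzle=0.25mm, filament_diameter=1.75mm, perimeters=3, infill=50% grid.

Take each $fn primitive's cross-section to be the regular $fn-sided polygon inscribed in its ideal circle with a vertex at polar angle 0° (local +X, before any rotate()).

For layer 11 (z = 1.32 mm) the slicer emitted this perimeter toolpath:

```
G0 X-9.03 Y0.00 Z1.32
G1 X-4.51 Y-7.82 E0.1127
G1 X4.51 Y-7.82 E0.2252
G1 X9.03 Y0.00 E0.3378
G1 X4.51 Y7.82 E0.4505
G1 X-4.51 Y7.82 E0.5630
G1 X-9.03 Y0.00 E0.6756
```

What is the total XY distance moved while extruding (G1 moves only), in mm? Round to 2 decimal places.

Sum the Euclidean lengths of each G1 segment: total = 54.17 mm.

54.17 mm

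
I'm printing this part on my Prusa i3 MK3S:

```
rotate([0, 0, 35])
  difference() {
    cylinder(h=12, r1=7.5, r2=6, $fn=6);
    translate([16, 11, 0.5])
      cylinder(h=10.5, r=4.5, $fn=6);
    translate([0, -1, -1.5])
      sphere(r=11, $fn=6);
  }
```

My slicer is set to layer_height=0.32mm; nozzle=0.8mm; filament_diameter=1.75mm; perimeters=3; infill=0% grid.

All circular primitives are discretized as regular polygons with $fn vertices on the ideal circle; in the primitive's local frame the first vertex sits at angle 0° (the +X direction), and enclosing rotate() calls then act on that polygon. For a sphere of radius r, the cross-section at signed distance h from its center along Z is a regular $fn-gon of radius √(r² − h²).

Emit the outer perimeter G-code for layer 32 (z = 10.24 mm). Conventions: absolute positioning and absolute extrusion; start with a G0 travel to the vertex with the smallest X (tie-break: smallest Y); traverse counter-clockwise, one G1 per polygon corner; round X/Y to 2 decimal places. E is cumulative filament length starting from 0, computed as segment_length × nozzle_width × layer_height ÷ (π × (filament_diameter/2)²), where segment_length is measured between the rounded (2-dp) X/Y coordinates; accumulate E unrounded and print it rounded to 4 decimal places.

At z = 10.24 mm: the cone contributes a regular 6-gon of circumradius 6.220 (interpolated between r1=7.5 and r2=6 at t=0.853); the cylinder at (16, 11): section is a regular 6-gon, circumradius r=4.5; the sphere at (0, -1) is not intersected at this z (|z−center|=11.740 > r=11); Subtracting the remaining from the first: starting from the cone, the r=4.5 cylinder at (16, 11) misses the remaining region (no effect) — 1 connected region; (rotated 35° about Z; rotation is an isometry so areas/perimeters/island counts are preserved). The outline is a single polygon with 6 vertices. Extrusion per mm of travel: 0.8 × 0.32 / (π × 0.875²) = 0.106432. Accumulating E over each segment gives final E = 3.9746.

G0 X-5.64 Y2.63 Z10.24
G1 X-5.10 Y-3.57 E0.6624
G1 X0.54 Y-6.20 E1.3247
G1 X5.64 Y-2.63 E1.9873
G1 X5.10 Y3.57 E2.6497
G1 X-0.54 Y6.20 E3.3120
G1 X-5.64 Y2.63 E3.9746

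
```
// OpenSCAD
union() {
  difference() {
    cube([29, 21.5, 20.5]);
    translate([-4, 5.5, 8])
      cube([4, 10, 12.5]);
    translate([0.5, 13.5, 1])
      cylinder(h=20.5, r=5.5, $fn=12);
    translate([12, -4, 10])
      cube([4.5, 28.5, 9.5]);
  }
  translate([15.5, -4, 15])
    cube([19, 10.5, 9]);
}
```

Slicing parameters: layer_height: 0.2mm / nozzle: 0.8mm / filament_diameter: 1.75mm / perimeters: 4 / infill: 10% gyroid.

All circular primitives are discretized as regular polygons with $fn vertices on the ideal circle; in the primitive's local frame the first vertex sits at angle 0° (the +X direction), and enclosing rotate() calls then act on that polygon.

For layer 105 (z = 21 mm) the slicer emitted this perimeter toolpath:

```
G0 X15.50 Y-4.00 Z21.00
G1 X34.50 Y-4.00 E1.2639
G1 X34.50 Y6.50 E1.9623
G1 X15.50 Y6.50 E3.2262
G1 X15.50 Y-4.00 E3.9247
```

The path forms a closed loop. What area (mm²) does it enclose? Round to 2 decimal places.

199.50 mm²

Apply the shoelace formula to the sequence of (X, Y) vertices; enclosed area = 199.50 mm².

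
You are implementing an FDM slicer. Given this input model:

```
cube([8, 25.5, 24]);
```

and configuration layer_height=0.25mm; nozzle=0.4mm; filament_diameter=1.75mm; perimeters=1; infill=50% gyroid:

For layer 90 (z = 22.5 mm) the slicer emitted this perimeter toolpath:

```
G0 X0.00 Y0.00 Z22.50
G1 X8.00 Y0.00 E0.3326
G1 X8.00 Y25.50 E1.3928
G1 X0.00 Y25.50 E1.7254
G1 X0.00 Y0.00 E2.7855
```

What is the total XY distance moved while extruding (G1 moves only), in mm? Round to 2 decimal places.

Sum the Euclidean lengths of each G1 segment: total = 67.00 mm.

67.00 mm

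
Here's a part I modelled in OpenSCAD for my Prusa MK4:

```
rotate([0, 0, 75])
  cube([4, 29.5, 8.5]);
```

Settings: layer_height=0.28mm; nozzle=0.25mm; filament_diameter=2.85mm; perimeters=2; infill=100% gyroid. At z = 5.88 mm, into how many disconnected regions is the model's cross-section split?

1

At z = 5.88 mm: the cube is present — its section is the full 4×29.5 rectangle; (whole slice rotated 75° about Z — lengths, areas and connectivity unchanged). The result has 1 disconnected region.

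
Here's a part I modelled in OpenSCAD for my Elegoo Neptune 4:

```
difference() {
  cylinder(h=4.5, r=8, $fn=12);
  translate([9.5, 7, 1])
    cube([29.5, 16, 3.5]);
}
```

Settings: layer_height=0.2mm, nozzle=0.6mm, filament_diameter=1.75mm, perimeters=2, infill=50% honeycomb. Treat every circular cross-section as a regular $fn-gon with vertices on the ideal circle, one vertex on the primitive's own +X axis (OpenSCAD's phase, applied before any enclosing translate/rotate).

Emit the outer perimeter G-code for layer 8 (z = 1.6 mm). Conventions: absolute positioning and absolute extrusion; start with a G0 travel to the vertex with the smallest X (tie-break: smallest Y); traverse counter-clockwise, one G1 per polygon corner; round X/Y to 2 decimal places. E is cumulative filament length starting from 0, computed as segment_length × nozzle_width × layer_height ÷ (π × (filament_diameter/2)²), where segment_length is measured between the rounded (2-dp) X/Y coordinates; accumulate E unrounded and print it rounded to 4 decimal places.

G0 X-8.00 Y0.00 Z1.60
G1 X-6.93 Y-4.00 E0.2066
G1 X-4.00 Y-6.93 E0.4133
G1 X0.00 Y-8.00 E0.6199
G1 X4.00 Y-6.93 E0.8265
G1 X6.93 Y-4.00 E1.0332
G1 X8.00 Y0.00 E1.2398
G1 X6.93 Y4.00 E1.4463
G1 X4.00 Y6.93 E1.6531
G1 X0.00 Y8.00 E1.8596
G1 X-4.00 Y6.93 E2.0662
G1 X-6.93 Y4.00 E2.2730
G1 X-8.00 Y0.00 E2.4795

At z = 1.6 mm: the r=8 cylinder contributes a regular 12-gon of circumradius 8; the cube at (9.5, 7) (footprint 29.5×16) is included at this height; After the difference (first − rest): starting from the r=8 cylinder, the 29.5×16 cube at (9.5, 7) misses the remaining region (no effect) — 1 connected region. The outline is a single polygon with 12 vertices. Extrusion per mm of travel: 0.6 × 0.2 / (π × 0.875²) = 0.049890. Accumulating E over each segment gives final E = 2.4795.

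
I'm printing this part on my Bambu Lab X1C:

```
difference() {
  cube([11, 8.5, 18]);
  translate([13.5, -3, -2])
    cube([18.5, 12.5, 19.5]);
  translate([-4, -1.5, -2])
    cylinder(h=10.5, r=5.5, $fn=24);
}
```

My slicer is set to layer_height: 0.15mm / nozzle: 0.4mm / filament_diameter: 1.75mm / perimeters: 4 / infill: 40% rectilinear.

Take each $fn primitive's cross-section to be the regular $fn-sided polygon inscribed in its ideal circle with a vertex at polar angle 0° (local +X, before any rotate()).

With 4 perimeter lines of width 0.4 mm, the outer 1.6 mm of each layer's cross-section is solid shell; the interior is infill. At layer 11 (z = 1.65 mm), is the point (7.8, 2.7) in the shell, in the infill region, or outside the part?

infill

At z = 1.65 mm: the cube (footprint 11×8.5) is included at this height; the 18.5×12.5 cube at (13.5, -3) contributes its full rectangle; the cylinder at (-4, -1.5): section is a regular 24-gon, circumradius r=5.5; Subtracting the remaining from the first: starting from the 11×8.5 cube, the 18.5×12.5 cube at (13.5, -3) misses the remaining region (no effect); the r=5.5 cylinder at (-4, -1.5) partially overlaps it — only the 1.66 mm² overlap (of its 93.95 mm²) is removed, clipping the outline — 1 connected region. Overall, the cross-section is a single solid region. The nearest boundary edge runs (11.00, 0.00)→(1.28, 0.00); distance from the point to it = 2.70 mm. The point is inside the cross-section and 2.70 mm from the nearest boundary — more than the 1.6 mm shell width (4 × 0.4), so it's in the infill interior.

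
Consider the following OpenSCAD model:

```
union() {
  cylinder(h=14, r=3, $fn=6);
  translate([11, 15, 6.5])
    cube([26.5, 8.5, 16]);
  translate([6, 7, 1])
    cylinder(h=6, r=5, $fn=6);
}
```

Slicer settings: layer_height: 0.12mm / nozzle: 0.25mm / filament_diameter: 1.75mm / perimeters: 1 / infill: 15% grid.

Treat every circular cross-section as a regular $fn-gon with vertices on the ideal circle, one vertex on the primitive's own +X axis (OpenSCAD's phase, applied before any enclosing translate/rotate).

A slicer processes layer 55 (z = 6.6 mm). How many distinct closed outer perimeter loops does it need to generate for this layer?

3

At z = 6.6 mm: the r=3 cylinder gives a regular 6-gon of circumradius 3 (constant along its height); the cube at (11, 15) is present — its section is the full 26.5×8.5 rectangle; the r=5 cylinder at (6, 7) gives a regular 6-gon of circumradius 5 (constant along its height); Taking the union: the 3 present regions are separate (no shared area or edge), so areas and boundary lengths simply add and each stays a separate island — 3 connected regions. The result has 3 disconnected regions.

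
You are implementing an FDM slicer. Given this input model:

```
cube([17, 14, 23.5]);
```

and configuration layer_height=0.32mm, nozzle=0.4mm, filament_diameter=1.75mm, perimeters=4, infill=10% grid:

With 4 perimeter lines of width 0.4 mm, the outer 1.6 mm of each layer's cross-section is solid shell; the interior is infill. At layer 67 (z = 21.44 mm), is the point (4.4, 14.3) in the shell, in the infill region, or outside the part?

outside

At z = 21.44 mm: the cube (footprint 17×14) is included at this height. Overall, the cross-section is a single solid region. The nearest boundary edge runs (17.00, 14.00)→(0.00, 14.00); distance from the point to it = 0.30 mm. The point is not inside any of the regions above, so it lies outside the cross-section (0.30 mm from the nearest boundary).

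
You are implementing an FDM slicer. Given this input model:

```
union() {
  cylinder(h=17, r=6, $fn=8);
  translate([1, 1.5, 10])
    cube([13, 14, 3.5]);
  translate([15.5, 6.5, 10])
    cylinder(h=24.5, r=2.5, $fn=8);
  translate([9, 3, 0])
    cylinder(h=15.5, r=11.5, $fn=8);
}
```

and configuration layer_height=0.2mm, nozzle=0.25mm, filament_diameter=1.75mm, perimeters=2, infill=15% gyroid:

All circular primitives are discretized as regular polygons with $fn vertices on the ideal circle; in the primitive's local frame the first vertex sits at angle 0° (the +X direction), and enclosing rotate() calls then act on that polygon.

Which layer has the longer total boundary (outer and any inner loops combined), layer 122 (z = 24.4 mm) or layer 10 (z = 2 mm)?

Layer 122 (z = 24.4): the cylinder does not reach this height (z outside [0, 17]); the cube at (1, 1.5) is not intersected at this z (z outside [10, 13.5]); the r=2.5 cylinder at (15.5, 6.5) gives a regular 8-gon of circumradius 2.5 (constant along its height) (perimeter = 2·8·2.500·sin(180°/8) = 15.31 mm); the cylinder at (9, 3) is not intersected at this z (z outside [0, 15.5]); Combining (union): only the r=2.5 cylinder at (15.5, 6.5) is present, so the union is just that shape — boundary = 15.31 mm. So its perimeter = 15.31 mm. Layer 10 (z = 2): the r=6 cylinder contributes a regular 8-gon of circumradius 6 (perimeter = 2·8·6.000·sin(180°/8) = 36.74 mm); the cube at (1, 1.5) is not intersected at this z (z outside [10, 13.5]); the cylinder at (15.5, 6.5) is absent (z outside [10, 34.5]); the cylinder at (9, 3): section is a regular 8-gon, circumradius r=11.5 (perimeter = 2·8·11.500·sin(180°/8) = 70.41 mm); Merging all regions: the regions partially overlap (shared area 62.03 mm²), so the edge portions inside another operand are dropped and the merged outline is re-measured after clipping — boundary = 76.71 mm. So its perimeter = 76.71 mm. Layer 10 is larger (76.71 vs 15.31 mm).

layer 10 (z = 2 mm)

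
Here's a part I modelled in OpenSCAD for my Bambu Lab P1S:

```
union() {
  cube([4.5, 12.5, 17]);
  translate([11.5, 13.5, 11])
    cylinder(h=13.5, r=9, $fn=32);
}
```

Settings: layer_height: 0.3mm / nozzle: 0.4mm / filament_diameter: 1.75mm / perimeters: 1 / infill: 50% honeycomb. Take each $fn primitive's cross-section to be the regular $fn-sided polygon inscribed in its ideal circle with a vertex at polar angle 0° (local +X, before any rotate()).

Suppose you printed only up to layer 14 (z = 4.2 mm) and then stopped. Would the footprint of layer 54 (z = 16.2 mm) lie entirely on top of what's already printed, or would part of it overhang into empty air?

part overhangs

Compare the two slices. At z = 4.2: the cube (footprint 4.5×12.5) is included at this height (area 56.25 mm²); the cylinder at (11.5, 13.5) is not intersected at this z (z outside [11, 24.5]); Taking the union: only the 4.5×12.5 cube is present, so the union is just that shape — area = 56.25 mm². At z = 16.2: the cube (footprint 4.5×12.5) is included at this height (area 56.25 mm²); the r=9 cylinder at (11.5, 13.5) gives a regular 32-gon of circumradius 9 (constant along its height) (area = (32/2)·9.000²·sin(360°/32) = 252.84 mm²); Taking the union: the regions partially overlap — summed areas 309.09 mm² minus the doubly-counted overlap 5.60 mm² gives 303.48 mm² — area = 303.48 mm². Checking containment: at z = 16.2 the cross-section extends beyond the z = 4.2 cross-section by about 247.23 mm².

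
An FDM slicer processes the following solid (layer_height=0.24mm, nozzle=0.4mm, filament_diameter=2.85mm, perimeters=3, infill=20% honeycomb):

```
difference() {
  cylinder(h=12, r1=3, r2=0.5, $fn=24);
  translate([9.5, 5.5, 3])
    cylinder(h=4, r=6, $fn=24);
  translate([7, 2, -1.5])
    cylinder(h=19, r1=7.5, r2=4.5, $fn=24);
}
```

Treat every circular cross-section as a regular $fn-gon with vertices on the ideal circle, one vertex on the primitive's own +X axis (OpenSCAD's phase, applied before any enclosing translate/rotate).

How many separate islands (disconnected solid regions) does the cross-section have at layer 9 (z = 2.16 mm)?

At z = 2.16 mm: the cone: at t=0.180 of its height the radius interpolates to r₁+(r₂−r₁)t = 2.550, giving a regular 24-gon of that circumradius; the cylinder at (9.5, 5.5) is absent (z outside [3, 7]); the cone at (7, 2) contributes a regular 24-gon of circumradius 6.922 (interpolated between r1=7.5 and r2=4.5 at t=0.193); Subtracting the remaining from the first: starting from the cone, the cone at (7, 2) partially overlaps it — only the 7.37 mm² overlap (of its 148.82 mm²) is removed, clipping the outline — 1 connected region. Overall, the cross-section is a single solid region. Island count = 1.

1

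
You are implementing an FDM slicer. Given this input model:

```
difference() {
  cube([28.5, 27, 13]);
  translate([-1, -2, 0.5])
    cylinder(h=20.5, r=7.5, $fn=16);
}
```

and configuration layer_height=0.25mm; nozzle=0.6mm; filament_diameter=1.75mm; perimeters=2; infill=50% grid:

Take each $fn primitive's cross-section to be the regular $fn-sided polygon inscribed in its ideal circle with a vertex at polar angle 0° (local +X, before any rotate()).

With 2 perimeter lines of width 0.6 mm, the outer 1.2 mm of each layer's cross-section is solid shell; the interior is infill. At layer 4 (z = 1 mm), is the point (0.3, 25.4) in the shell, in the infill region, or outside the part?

At z = 1 mm: the 28.5×27 cube contributes its full rectangle; the r=7.5 cylinder at (-1, -2) gives a regular 16-gon of circumradius 7.5 (constant along its height); Taking the first minus the rest: starting from the 28.5×27 cube, the r=7.5 cylinder at (-1, -2) partially overlaps it — only the 23.05 mm² overlap (of its 172.21 mm²) is removed, clipping the outline — 1 connected region. Overall, the cross-section is a single solid region. The nearest boundary edge runs (0.00, 5.30)→(0.00, 27.00); distance from the point to it = 0.30 mm. The point is inside the cross-section, 0.30 mm from the nearest boundary — within the 1.2 mm shell band (2 × 0.6).

shell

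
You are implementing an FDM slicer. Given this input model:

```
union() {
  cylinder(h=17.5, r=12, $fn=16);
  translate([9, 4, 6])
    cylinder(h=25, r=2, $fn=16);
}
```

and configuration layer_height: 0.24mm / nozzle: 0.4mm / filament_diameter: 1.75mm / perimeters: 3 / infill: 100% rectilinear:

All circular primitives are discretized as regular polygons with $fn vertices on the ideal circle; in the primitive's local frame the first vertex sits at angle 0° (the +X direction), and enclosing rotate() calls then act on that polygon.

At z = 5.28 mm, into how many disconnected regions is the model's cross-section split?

1

At z = 5.28 mm: the r=12 cylinder gives a regular 16-gon of circumradius 12 (constant along its height); the cylinder at (9, 4) is not intersected at this z (z outside [6, 31]); Merging all regions: only the r=12 cylinder is present, so the union is just that shape — 1 connected region. The result has 1 disconnected region.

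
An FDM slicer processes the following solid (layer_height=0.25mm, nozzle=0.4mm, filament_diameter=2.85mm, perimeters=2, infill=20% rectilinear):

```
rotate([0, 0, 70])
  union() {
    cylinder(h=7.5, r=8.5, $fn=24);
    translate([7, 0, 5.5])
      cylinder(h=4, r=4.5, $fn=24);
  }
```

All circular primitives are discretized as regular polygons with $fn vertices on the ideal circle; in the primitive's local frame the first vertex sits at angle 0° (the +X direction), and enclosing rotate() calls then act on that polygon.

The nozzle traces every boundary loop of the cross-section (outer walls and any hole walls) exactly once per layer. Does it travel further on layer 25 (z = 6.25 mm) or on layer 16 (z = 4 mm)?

Layer 25 (z = 6.25): the cylinder: section is a regular 24-gon, circumradius r=8.5 (perimeter = 2·24·8.500·sin(180°/24) = 53.25 mm); the r=4.5 cylinder at (7, 0) contributes a regular 24-gon of circumradius 4.5 (perimeter = 2·24·4.500·sin(180°/24) = 28.19 mm); Combining (union): the regions partially overlap (shared area 40.76 mm²), so the edge portions inside another operand are dropped and the merged outline is re-measured after clipping — boundary = 57.53 mm; (whole slice rotated 70° about Z — lengths, areas and connectivity unchanged). So its perimeter = 57.53 mm. Layer 16 (z = 4): the r=8.5 cylinder contributes a regular 24-gon of circumradius 8.5 (perimeter = 2·24·8.500·sin(180°/24) = 53.25 mm); the cylinder at (7, 0) does not reach this height (z outside [5.5, 9.5]); Taking the union: only the r=8.5 cylinder is present, so the union is just that shape — boundary = 53.25 mm; (whole slice rotated 70° about Z — lengths, areas and connectivity unchanged). So its perimeter = 53.25 mm. Layer 25 is larger (57.53 vs 53.25 mm).

layer 25 (z = 6.25 mm)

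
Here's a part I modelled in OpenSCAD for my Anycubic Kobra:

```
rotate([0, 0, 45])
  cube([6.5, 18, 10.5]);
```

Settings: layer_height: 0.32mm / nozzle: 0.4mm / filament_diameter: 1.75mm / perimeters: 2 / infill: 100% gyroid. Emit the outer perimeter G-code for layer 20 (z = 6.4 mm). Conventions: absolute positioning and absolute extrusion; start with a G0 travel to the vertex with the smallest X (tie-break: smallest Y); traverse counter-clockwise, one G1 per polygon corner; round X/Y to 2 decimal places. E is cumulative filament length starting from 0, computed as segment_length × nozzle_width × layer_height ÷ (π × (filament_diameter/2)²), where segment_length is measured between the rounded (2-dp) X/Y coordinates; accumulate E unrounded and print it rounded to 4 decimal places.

At z = 6.4 mm: the cube is present — its section is the full 6.5×18 rectangle; (whole slice rotated 45° about Z — lengths, areas and connectivity unchanged). The outline is a single polygon with 4 vertices. Extrusion per mm of travel: 0.4 × 0.32 / (π × 0.875²) = 0.053216. Accumulating E over each segment gives final E = 2.6077.

G0 X-12.73 Y12.73 Z6.40
G1 X0.00 Y0.00 E0.9580
G1 X4.60 Y4.60 E1.3042
G1 X-8.13 Y17.32 E2.2619
G1 X-12.73 Y12.73 E2.6077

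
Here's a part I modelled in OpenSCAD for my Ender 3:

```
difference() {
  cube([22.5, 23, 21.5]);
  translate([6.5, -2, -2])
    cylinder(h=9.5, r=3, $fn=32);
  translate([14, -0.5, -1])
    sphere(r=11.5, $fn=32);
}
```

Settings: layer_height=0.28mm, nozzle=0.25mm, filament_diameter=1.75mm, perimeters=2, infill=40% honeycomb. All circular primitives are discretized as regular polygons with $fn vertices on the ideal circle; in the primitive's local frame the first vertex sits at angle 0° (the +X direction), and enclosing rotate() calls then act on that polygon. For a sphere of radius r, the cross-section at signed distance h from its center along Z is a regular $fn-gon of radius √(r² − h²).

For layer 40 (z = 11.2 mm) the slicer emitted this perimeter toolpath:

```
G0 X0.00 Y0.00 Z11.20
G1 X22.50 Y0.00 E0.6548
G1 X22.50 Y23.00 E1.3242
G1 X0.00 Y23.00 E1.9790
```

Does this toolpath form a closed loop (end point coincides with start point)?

no

Start point (G0): (0.00, 0.00). End point (last G1): the path does not return to the start — open.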